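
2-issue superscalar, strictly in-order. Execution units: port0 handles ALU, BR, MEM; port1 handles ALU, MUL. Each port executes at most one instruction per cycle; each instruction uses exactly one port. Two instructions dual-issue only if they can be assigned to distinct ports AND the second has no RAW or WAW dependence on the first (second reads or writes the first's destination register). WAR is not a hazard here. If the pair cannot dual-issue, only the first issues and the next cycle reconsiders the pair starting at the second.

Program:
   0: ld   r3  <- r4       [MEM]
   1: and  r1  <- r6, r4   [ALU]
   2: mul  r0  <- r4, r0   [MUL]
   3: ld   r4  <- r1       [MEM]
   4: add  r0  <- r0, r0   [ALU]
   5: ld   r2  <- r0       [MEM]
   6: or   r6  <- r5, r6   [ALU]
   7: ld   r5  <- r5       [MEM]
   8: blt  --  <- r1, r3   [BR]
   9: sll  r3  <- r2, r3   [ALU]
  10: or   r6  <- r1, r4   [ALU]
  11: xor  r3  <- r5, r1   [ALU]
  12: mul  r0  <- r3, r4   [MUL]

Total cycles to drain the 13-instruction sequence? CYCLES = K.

CYCLES = 8

  cy0 -> i0,i1 (ld+and) pair
  cy1 -> i2,i3 (mul+ld) pair
  cy2 -> i4 (add) RAW r0
  cy3 -> i5,i6 (ld+or) pair
  cy4 -> i7 (ld) no-port MEM/BR
  cy5 -> i8,i9 (blt+sll) pair
  cy6 -> i10,i11 (or+xor) pair
  cy7 -> i12 (mul) tail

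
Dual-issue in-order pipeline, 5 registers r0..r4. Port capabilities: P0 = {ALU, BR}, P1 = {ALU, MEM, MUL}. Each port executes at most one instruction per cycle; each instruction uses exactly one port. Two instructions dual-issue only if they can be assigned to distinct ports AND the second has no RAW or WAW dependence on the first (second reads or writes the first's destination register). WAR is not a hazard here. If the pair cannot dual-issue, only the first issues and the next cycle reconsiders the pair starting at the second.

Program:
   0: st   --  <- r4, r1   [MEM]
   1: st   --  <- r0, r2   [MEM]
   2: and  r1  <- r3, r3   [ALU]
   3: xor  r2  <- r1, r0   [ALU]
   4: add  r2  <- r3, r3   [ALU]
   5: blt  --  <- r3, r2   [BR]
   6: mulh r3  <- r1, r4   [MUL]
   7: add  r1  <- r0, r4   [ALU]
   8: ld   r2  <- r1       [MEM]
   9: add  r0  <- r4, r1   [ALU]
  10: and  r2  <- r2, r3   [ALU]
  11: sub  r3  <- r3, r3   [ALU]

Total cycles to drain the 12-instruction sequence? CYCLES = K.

t=0 i0:st.MEM ; no-port MEM/MEM
t=1 i1+i2:st.MEM and.ALU ; dual
t=2 i3:xor.ALU ; WAW r2
t=3 i4:add.ALU ; RAW r2
t=4 i5+i6:blt.BR mulh.MUL ; dual
t=5 i7:add.ALU ; RAW r1
t=6 i8+i9:ld.MEM add.ALU ; dual
t=7 i10+i11:and.ALU sub.ALU ; dual

CYCLES = 8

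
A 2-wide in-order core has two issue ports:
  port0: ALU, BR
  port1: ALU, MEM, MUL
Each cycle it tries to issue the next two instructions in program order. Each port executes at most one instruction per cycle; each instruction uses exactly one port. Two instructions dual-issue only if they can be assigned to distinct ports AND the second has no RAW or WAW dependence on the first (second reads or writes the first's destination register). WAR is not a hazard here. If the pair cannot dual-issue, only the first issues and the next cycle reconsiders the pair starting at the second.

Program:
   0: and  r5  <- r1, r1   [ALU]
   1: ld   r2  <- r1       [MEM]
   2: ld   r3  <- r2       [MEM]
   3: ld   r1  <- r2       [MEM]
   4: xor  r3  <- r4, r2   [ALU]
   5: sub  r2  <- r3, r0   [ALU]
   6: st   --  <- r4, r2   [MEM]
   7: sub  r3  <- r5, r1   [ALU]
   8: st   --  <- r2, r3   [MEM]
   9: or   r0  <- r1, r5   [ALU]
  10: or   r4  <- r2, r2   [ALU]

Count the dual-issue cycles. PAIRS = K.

#0 head=0: and.ALU;ld.MEM i0/i1 2-wide
#1 head=2: ld.MEM i2 no-port MEM/MEM
#2 head=3: ld.MEM;xor.ALU i3/i4 2-wide
#3 head=5: sub.ALU i5 RAW r2
#4 head=6: st.MEM;sub.ALU i6/i7 2-wide
#5 head=8: st.MEM;or.ALU i8/i9 2-wide
#6 head=10: or.ALU i10 tail

PAIRS = 4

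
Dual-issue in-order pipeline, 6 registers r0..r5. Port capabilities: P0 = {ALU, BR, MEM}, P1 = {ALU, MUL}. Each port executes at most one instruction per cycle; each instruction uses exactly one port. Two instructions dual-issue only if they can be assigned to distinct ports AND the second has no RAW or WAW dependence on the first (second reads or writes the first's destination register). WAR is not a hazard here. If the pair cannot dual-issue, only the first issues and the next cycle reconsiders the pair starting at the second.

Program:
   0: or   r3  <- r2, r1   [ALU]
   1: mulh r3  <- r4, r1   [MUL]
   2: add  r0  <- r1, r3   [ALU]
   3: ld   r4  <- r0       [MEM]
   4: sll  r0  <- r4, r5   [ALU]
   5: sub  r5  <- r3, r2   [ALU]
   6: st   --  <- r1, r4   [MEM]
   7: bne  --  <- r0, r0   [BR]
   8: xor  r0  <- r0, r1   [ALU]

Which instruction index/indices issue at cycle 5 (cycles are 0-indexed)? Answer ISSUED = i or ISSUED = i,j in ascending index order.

  cy0 -> i0 (or.ALU) WAW r3
  cy1 -> i1 (mulh.MUL) RAW r3
  cy2 -> i2 (add.ALU) RAW r0
  cy3 -> i3 (ld.MEM) RAW r4
  cy4 -> i4+i5 (sll.ALU+sub.ALU) 2-wide
  cy5 -> i6 (st.MEM) no-port MEM/BR
  cy6 -> i7+i8 (bne.BR+xor.ALU) 2-wide

ISSUED = 6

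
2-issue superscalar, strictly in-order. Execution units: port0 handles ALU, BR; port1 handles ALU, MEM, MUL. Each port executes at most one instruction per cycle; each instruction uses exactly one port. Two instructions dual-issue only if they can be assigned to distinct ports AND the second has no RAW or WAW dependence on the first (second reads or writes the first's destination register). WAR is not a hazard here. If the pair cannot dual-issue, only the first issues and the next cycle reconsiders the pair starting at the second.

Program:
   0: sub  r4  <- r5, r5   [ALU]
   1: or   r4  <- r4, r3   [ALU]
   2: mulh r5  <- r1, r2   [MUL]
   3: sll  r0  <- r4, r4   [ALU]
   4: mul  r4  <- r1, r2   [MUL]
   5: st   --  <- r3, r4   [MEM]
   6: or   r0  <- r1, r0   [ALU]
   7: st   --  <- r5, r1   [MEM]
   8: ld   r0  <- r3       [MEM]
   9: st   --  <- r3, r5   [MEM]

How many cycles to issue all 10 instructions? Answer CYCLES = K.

CYCLES = 7

[0] i0  sub  -- RAW+WAW r4
[1] i1,i2  or mulh  -- 2-wide
[2] i3,i4  sll mul  -- 2-wide
[3] i5,i6  st or  -- 2-wide
[4] i7  st  -- no-port MEM/MEM
[5] i8  ld  -- no-port MEM/MEM
[6] i9  st  -- tail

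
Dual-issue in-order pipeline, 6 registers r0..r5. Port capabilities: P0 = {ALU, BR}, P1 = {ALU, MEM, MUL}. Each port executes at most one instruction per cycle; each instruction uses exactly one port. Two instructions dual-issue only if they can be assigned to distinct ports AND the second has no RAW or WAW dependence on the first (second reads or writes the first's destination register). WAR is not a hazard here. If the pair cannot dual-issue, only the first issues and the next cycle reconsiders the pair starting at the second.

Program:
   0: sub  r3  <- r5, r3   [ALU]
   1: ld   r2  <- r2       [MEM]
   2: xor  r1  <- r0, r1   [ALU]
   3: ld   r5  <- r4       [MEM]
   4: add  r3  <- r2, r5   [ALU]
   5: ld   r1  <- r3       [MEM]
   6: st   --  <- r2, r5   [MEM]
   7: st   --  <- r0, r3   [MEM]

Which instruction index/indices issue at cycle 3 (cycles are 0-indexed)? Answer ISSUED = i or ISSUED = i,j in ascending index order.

[0] i0,i1  sub/ld  -- pair
[1] i2,i3  xor/ld  -- pair
[2] i4  add  -- RAW r3
[3] i5  ld  -- no-port MEM/MEM
[4] i6  st  -- no-port MEM/MEM
[5] i7  st  -- tail

ISSUED = 5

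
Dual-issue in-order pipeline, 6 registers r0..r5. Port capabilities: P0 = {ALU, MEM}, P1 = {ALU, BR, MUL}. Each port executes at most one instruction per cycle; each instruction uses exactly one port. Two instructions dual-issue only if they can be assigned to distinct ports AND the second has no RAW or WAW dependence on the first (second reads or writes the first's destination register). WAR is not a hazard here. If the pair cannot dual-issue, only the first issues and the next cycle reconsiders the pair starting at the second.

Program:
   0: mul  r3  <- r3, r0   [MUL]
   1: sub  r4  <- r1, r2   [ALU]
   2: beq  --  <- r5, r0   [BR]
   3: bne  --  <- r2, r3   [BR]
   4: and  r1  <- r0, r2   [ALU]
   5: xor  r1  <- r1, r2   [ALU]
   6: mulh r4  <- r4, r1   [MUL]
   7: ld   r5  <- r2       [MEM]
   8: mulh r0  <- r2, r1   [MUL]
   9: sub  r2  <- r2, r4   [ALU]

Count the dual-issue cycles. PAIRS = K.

PAIRS = 4

[0] i0+i1  mul.MUL+sub.ALU  -- pair
[1] i2  beq.BR  -- no-port BR/BR
[2] i3+i4  bne.BR+and.ALU  -- pair
[3] i5  xor.ALU  -- RAW r1
[4] i6+i7  mulh.MUL+ld.MEM  -- pair
[5] i8+i9  mulh.MUL+sub.ALU  -- pair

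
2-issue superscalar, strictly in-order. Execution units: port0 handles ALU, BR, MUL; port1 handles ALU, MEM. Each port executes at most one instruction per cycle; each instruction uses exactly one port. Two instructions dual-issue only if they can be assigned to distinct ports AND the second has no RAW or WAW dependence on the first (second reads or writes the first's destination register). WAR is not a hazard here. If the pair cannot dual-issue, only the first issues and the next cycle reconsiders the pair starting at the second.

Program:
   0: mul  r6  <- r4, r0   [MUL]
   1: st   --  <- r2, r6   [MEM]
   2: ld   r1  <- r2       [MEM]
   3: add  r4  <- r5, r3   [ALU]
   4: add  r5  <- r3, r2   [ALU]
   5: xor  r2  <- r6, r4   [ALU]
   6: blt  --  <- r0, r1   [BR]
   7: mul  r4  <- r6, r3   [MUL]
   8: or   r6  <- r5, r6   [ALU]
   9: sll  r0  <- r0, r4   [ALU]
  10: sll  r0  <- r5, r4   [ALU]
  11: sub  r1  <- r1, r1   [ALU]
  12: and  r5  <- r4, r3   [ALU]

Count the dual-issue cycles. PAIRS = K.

PAIRS = 4

t=0 i0:mul.MUL ; RAW r6
t=1 i1:st.MEM ; no-port MEM/MEM
t=2 i2&i3:ld.MEM/add.ALU ; dual
t=3 i4&i5:add.ALU/xor.ALU ; dual
t=4 i6:blt.BR ; no-port BR/MUL
t=5 i7&i8:mul.MUL/or.ALU ; dual
t=6 i9:sll.ALU ; WAW r0
t=7 i10&i11:sll.ALU/sub.ALU ; dual
t=8 i12:and.ALU ; tail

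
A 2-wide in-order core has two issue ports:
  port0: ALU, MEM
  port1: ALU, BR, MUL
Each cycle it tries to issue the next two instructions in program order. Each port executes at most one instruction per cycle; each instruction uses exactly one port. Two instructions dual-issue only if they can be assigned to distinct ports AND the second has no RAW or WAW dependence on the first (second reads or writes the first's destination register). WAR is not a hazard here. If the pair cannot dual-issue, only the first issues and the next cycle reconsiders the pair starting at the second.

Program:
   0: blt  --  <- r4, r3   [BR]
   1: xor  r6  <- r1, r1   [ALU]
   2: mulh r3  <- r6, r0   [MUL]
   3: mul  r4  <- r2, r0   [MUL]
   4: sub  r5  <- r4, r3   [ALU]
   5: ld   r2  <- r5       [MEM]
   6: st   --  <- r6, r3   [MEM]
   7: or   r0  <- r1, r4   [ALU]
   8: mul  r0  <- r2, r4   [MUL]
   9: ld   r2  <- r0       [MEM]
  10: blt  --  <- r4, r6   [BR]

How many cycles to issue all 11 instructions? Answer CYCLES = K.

CYCLES = 8

[0] i0&i1  blt.BR;xor.ALU  -- pair
[1] i2  mulh.MUL  -- no-port MUL/MUL
[2] i3  mul.MUL  -- RAW r4
[3] i4  sub.ALU  -- RAW r5
[4] i5  ld.MEM  -- no-port MEM/MEM
[5] i6&i7  st.MEM;or.ALU  -- pair
[6] i8  mul.MUL  -- RAW r0
[7] i9&i10  ld.MEM;blt.BR  -- pair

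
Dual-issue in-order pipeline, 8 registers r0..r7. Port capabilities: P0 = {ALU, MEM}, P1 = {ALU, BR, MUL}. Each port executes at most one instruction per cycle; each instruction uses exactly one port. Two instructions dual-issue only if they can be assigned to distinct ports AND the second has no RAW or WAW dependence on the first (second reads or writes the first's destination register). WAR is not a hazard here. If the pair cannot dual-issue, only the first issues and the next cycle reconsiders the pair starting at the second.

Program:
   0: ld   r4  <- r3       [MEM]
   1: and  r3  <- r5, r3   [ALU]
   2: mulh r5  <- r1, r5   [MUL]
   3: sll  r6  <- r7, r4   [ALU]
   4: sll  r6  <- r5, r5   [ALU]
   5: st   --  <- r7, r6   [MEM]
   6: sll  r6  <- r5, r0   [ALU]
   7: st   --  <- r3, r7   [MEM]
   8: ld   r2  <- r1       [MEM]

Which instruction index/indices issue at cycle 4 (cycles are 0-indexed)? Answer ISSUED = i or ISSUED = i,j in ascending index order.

ISSUED = 7

[0] i0+i1  ld and  -- 2-wide
[1] i2+i3  mulh sll  -- 2-wide
[2] i4  sll  -- RAW r6
[3] i5+i6  st sll  -- 2-wide
[4] i7  st  -- no-port MEM/MEM
[5] i8  ld  -- tail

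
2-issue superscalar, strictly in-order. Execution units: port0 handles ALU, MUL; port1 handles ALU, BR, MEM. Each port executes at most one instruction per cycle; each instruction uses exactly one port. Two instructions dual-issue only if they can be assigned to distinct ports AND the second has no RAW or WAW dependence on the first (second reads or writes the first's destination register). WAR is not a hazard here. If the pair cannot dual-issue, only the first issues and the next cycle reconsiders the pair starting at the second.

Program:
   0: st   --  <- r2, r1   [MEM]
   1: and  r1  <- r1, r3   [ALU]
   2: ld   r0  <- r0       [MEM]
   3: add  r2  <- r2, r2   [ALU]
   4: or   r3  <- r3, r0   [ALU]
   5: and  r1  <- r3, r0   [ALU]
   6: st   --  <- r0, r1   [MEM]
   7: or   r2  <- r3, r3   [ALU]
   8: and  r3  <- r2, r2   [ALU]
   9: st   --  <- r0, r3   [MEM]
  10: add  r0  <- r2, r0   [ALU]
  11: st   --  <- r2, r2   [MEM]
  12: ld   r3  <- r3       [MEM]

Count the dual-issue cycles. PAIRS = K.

0. st;and @i0/i1  | 2-wide
1. ld;add @i2/i3  | 2-wide
2. or @i4  | RAW r3
3. and @i5  | RAW r1
4. st;or @i6/i7  | 2-wide
5. and @i8  | RAW r3
6. st;add @i9/i10  | 2-wide
7. st @i11  | no-port MEM/MEM
8. ld @i12  | tail

PAIRS = 4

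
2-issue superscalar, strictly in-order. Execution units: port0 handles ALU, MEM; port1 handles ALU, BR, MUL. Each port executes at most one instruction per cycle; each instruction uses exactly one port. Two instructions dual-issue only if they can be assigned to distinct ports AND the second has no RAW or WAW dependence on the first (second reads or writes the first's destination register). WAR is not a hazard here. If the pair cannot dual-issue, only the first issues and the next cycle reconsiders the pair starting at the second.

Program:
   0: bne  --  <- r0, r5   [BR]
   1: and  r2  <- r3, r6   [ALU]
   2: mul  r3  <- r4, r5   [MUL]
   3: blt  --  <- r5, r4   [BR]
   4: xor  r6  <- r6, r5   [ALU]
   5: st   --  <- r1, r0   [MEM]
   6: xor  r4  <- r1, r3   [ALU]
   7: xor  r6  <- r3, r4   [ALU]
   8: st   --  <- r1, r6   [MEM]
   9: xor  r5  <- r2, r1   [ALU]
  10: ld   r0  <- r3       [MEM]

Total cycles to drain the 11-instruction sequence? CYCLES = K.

CYCLES = 7

[0] i0+i1  bne and  -- pair
[1] i2  mul  -- no-port MUL/BR
[2] i3+i4  blt xor  -- pair
[3] i5+i6  st xor  -- pair
[4] i7  xor  -- RAW r6
[5] i8+i9  st xor  -- pair
[6] i10  ld  -- tail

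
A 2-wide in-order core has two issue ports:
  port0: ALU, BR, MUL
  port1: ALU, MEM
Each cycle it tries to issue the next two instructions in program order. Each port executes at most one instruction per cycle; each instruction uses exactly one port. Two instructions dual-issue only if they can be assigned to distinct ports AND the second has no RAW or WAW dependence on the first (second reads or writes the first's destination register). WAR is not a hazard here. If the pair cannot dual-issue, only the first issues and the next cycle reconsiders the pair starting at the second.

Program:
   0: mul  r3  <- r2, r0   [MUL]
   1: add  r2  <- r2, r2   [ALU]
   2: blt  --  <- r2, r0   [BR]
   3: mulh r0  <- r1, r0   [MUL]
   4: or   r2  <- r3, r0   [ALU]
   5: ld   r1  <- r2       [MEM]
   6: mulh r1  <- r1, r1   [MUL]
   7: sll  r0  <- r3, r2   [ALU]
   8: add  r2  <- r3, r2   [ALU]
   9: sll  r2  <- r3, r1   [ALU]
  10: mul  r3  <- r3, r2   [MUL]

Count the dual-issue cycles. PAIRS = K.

PAIRS = 2

  cy0 -> i0&i1 (mul add) pair
  cy1 -> i2 (blt) no-port BR/MUL
  cy2 -> i3 (mulh) RAW r0
  cy3 -> i4 (or) RAW r2
  cy4 -> i5 (ld) RAW+WAW r1
  cy5 -> i6&i7 (mulh sll) pair
  cy6 -> i8 (add) WAW r2
  cy7 -> i9 (sll) RAW r2
  cy8 -> i10 (mul) tail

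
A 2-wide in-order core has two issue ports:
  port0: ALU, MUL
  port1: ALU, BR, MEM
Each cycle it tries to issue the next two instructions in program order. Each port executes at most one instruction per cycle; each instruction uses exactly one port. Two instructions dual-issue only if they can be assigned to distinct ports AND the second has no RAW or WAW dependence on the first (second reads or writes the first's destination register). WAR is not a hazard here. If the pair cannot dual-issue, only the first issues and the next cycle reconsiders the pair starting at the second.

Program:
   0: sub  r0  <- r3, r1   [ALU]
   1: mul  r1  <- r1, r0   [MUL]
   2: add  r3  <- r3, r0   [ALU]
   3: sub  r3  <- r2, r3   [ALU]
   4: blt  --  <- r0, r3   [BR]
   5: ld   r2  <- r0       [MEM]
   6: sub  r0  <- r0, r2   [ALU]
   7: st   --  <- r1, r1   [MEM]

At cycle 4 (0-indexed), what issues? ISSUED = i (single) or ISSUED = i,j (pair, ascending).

ISSUED = 5

[0] i0  sub.ALU  -- RAW r0
[1] i1&i2  mul.MUL add.ALU  -- pair
[2] i3  sub.ALU  -- RAW r3
[3] i4  blt.BR  -- no-port BR/MEM
[4] i5  ld.MEM  -- RAW r2
[5] i6&i7  sub.ALU st.MEM  -- pair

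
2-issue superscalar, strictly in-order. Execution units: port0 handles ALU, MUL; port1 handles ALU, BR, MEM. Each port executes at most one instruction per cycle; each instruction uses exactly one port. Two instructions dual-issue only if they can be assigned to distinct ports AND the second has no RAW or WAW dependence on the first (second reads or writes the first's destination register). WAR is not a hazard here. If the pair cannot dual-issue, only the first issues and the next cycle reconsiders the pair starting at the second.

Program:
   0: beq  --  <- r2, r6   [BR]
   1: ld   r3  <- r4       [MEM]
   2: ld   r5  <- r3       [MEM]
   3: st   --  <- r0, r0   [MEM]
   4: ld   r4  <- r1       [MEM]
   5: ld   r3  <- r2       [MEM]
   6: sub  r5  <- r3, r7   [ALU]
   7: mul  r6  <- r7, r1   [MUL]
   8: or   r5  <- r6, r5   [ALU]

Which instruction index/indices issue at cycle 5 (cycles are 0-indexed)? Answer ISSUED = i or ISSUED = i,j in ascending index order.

ISSUED = 5

  cy0 -> i0 (beq.BR) no-port BR/MEM
  cy1 -> i1 (ld.MEM) no-port MEM/MEM
  cy2 -> i2 (ld.MEM) no-port MEM/MEM
  cy3 -> i3 (st.MEM) no-port MEM/MEM
  cy4 -> i4 (ld.MEM) no-port MEM/MEM
  cy5 -> i5 (ld.MEM) RAW r3
  cy6 -> i6/i7 (sub.ALU mul.MUL) dual
  cy7 -> i8 (or.ALU) tail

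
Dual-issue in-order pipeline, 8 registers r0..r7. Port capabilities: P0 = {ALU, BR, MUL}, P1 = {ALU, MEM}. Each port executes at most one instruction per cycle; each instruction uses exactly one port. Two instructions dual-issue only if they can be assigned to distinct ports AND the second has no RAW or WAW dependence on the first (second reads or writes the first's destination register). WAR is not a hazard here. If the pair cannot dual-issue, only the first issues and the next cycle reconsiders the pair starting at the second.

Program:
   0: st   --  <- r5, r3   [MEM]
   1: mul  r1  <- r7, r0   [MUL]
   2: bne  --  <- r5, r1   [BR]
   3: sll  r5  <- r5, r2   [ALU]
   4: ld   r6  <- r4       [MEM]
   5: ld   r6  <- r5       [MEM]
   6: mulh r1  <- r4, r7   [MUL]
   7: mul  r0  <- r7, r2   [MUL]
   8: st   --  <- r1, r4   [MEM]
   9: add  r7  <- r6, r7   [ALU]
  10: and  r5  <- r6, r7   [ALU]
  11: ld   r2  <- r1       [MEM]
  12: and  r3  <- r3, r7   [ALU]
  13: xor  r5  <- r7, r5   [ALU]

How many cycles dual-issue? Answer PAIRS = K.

c0: i0,i1 st mul  2-wide
c1: i2,i3 bne sll  2-wide
c2: i4 ld  no-port MEM/MEM
c3: i5,i6 ld mulh  2-wide
c4: i7,i8 mul st  2-wide
c5: i9 add  RAW r7
c6: i10,i11 and ld  2-wide
c7: i12,i13 and xor  2-wide

PAIRS = 6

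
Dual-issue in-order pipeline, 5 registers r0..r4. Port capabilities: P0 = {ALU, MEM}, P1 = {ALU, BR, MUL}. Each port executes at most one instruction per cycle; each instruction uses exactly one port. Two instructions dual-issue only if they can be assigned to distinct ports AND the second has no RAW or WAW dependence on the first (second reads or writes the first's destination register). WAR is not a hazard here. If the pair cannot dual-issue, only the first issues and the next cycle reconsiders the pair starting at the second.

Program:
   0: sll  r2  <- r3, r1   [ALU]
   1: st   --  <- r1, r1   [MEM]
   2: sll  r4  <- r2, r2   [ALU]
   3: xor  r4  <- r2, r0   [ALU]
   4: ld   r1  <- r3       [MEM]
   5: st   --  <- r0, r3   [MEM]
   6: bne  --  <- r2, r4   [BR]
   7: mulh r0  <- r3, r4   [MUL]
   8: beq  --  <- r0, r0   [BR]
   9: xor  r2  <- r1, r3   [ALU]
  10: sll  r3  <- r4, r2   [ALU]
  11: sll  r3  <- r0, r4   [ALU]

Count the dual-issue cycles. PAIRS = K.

PAIRS = 4

[0] i0,i1  sll.ALU/st.MEM  -- dual
[1] i2  sll.ALU  -- WAW r4
[2] i3,i4  xor.ALU/ld.MEM  -- dual
[3] i5,i6  st.MEM/bne.BR  -- dual
[4] i7  mulh.MUL  -- no-port MUL/BR
[5] i8,i9  beq.BR/xor.ALU  -- dual
[6] i10  sll.ALU  -- WAW r3
[7] i11  sll.ALU  -- tail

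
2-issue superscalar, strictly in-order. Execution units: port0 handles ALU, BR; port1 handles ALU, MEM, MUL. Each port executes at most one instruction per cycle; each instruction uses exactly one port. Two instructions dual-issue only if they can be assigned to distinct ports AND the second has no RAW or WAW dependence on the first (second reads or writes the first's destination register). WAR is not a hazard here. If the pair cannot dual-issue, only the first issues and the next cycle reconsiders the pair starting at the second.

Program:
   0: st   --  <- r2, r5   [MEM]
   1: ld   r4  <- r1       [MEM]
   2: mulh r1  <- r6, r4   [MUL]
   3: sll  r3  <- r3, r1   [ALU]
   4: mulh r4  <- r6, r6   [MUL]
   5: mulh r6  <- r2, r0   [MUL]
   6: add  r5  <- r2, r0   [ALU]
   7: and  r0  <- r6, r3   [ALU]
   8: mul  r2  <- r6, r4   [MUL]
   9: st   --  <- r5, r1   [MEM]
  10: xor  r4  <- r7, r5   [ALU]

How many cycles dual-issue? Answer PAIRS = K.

PAIRS = 4

  cy0 -> i0 (st.MEM) no-port MEM/MEM
  cy1 -> i1 (ld.MEM) no-port MEM/MUL
  cy2 -> i2 (mulh.MUL) RAW r1
  cy3 -> i3+i4 (sll.ALU;mulh.MUL) 2-wide
  cy4 -> i5+i6 (mulh.MUL;add.ALU) 2-wide
  cy5 -> i7+i8 (and.ALU;mul.MUL) 2-wide
  cy6 -> i9+i10 (st.MEM;xor.ALU) 2-wide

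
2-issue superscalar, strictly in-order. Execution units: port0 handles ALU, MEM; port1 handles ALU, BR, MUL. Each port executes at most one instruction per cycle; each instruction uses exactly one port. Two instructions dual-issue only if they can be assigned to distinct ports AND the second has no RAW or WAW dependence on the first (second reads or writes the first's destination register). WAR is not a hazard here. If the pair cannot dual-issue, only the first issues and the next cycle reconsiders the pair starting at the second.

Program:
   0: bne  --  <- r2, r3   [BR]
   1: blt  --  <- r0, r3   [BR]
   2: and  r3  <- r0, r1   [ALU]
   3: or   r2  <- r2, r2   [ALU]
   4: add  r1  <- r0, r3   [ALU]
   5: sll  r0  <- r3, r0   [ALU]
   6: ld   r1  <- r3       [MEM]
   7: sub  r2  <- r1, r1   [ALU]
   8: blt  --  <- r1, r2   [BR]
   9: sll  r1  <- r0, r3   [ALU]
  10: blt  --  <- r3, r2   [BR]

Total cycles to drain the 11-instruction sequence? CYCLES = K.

CYCLES = 7

#0 head=0: bne.BR i0 no-port BR/BR
#1 head=1: blt.BR;and.ALU i1+i2 pair
#2 head=3: or.ALU;add.ALU i3+i4 pair
#3 head=5: sll.ALU;ld.MEM i5+i6 pair
#4 head=7: sub.ALU i7 RAW r2
#5 head=8: blt.BR;sll.ALU i8+i9 pair
#6 head=10: blt.BR i10 tail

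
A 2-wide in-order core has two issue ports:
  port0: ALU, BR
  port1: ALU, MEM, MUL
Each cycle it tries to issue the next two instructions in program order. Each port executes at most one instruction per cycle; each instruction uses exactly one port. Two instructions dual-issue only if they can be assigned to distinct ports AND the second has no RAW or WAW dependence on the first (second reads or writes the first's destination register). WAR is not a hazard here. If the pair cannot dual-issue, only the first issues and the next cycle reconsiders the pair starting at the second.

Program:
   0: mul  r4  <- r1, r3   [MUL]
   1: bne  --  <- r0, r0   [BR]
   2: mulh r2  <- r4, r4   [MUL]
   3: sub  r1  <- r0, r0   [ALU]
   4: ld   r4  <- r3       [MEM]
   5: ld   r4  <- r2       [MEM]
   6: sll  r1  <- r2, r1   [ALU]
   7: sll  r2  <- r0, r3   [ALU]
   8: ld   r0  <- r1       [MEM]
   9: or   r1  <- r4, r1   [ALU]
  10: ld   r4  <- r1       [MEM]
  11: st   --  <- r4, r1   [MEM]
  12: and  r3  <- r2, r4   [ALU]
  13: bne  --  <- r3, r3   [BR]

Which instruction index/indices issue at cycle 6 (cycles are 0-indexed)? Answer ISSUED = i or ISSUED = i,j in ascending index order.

ISSUED = 10

t=0 i0+i1:mul.MUL bne.BR ; dual
t=1 i2+i3:mulh.MUL sub.ALU ; dual
t=2 i4:ld.MEM ; no-port MEM/MEM
t=3 i5+i6:ld.MEM sll.ALU ; dual
t=4 i7+i8:sll.ALU ld.MEM ; dual
t=5 i9:or.ALU ; RAW r1
t=6 i10:ld.MEM ; no-port MEM/MEM
t=7 i11+i12:st.MEM and.ALU ; dual
t=8 i13:bne.BR ; tail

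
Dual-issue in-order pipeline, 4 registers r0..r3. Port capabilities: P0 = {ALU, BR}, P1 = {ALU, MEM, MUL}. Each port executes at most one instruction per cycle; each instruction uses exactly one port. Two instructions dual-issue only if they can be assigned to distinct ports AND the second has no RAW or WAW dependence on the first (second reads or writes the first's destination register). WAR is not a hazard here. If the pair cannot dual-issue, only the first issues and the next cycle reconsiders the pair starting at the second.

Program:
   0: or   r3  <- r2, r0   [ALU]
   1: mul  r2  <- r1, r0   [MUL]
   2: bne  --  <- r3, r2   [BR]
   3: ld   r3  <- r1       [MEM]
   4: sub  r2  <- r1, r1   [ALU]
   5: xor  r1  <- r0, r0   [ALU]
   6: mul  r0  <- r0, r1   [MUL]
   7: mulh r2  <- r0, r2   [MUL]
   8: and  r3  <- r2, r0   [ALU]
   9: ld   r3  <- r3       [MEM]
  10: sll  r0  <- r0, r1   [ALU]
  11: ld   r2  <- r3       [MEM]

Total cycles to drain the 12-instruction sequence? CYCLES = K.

CYCLES = 8

t=0 i0,i1:or.ALU/mul.MUL ; dual
t=1 i2,i3:bne.BR/ld.MEM ; dual
t=2 i4,i5:sub.ALU/xor.ALU ; dual
t=3 i6:mul.MUL ; no-port MUL/MUL
t=4 i7:mulh.MUL ; RAW r2
t=5 i8:and.ALU ; RAW+WAW r3
t=6 i9,i10:ld.MEM/sll.ALU ; dual
t=7 i11:ld.MEM ; tail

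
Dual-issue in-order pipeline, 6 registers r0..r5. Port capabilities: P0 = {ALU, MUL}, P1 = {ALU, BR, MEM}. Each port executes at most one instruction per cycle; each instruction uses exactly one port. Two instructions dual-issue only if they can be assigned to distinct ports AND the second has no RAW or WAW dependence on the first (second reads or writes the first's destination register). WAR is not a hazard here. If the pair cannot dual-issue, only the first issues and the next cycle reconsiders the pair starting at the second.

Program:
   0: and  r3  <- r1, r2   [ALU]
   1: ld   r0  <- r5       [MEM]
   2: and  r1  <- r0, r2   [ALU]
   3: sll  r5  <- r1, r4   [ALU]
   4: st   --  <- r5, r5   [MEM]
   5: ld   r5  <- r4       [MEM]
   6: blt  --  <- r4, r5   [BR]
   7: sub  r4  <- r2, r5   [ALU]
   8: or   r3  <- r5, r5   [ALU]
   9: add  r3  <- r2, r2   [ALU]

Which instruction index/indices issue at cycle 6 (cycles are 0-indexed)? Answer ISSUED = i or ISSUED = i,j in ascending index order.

#0 head=0: and.ALU;ld.MEM i0&i1 2-wide
#1 head=2: and.ALU i2 RAW r1
#2 head=3: sll.ALU i3 RAW r5
#3 head=4: st.MEM i4 no-port MEM/MEM
#4 head=5: ld.MEM i5 no-port MEM/BR
#5 head=6: blt.BR;sub.ALU i6&i7 2-wide
#6 head=8: or.ALU i8 WAW r3
#7 head=9: add.ALU i9 tail

ISSUED = 8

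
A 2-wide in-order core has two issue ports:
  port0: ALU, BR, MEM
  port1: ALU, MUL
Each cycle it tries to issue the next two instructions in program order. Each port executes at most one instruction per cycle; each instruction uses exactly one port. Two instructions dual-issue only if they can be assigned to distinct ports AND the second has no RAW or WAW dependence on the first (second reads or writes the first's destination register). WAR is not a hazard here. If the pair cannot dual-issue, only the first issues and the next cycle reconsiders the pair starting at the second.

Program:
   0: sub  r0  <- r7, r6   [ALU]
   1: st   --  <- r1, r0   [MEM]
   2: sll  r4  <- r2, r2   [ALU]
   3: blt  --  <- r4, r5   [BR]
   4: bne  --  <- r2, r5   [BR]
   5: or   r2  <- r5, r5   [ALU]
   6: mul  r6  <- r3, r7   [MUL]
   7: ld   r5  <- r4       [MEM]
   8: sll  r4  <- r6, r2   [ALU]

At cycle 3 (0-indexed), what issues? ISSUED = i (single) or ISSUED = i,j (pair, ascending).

ISSUED = 4,5

#0 head=0: sub i0 RAW r0
#1 head=1: st sll i1/i2 pair
#2 head=3: blt i3 no-port BR/BR
#3 head=4: bne or i4/i5 pair
#4 head=6: mul ld i6/i7 pair
#5 head=8: sll i8 tail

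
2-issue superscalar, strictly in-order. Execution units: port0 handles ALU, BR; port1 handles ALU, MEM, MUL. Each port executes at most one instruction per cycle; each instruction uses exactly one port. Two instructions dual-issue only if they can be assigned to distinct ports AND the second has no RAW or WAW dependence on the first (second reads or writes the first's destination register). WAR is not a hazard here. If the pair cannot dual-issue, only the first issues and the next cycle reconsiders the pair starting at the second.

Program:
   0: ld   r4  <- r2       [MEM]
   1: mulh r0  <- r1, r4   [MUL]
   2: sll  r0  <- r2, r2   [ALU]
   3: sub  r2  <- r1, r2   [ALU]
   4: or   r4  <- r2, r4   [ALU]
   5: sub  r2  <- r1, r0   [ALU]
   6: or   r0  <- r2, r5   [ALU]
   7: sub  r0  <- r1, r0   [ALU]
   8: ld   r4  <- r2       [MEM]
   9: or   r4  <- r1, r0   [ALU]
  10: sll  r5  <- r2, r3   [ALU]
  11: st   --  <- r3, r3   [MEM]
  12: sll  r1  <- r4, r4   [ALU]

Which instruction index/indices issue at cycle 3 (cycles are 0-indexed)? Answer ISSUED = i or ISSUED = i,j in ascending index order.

c0: i0 ld  no-port MEM/MUL
c1: i1 mulh  WAW r0
c2: i2+i3 sll sub  2-wide
c3: i4+i5 or sub  2-wide
c4: i6 or  RAW+WAW r0
c5: i7+i8 sub ld  2-wide
c6: i9+i10 or sll  2-wide
c7: i11+i12 st sll  2-wide

ISSUED = 4,5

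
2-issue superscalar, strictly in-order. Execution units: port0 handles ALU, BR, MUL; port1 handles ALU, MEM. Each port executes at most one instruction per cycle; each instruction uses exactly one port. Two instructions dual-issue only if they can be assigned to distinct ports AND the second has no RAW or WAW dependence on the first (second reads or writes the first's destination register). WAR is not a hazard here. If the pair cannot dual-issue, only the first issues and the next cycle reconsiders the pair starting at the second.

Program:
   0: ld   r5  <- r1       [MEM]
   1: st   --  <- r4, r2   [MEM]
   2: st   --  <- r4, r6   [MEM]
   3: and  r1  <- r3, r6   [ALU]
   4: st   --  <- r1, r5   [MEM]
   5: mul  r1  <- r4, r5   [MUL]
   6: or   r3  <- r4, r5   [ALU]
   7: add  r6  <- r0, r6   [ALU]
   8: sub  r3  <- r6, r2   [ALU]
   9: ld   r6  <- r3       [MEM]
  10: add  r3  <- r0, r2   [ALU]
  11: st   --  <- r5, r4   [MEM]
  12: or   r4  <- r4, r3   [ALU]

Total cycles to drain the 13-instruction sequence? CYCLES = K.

c0: i0 ld  no-port MEM/MEM
c1: i1 st  no-port MEM/MEM
c2: i2,i3 st;and  dual
c3: i4,i5 st;mul  dual
c4: i6,i7 or;add  dual
c5: i8 sub  RAW r3
c6: i9,i10 ld;add  dual
c7: i11,i12 st;or  dual

CYCLES = 8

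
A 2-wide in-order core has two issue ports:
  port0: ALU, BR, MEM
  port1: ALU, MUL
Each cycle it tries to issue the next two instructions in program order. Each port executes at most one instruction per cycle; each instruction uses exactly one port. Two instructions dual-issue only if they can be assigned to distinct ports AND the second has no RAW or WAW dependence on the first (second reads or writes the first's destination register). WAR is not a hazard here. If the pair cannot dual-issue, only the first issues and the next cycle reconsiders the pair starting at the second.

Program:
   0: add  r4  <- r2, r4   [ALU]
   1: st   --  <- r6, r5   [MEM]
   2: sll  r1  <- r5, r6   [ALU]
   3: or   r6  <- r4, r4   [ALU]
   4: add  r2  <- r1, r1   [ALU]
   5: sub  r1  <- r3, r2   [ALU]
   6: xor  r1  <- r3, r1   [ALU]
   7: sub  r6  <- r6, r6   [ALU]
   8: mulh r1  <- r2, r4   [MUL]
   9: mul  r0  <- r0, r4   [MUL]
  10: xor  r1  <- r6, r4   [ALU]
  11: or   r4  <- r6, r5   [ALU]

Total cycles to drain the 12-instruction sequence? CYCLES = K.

CYCLES = 8

0. add.ALU st.MEM @i0&i1  | 2-wide
1. sll.ALU or.ALU @i2&i3  | 2-wide
2. add.ALU @i4  | RAW r2
3. sub.ALU @i5  | RAW+WAW r1
4. xor.ALU sub.ALU @i6&i7  | 2-wide
5. mulh.MUL @i8  | no-port MUL/MUL
6. mul.MUL xor.ALU @i9&i10  | 2-wide
7. or.ALU @i11  | tail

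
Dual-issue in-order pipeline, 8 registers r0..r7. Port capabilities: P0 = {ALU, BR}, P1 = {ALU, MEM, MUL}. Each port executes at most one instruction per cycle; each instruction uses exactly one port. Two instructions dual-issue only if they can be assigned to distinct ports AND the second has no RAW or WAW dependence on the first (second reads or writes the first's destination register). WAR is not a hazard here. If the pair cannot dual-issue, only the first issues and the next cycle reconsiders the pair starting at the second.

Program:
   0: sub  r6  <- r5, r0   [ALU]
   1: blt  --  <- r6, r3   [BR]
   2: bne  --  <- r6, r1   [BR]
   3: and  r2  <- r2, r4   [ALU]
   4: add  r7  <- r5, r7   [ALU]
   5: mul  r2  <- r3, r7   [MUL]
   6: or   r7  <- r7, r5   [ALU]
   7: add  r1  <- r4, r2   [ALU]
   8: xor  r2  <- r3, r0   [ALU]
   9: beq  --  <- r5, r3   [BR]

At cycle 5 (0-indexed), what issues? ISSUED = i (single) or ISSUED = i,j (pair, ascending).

ISSUED = 7,8

  cy0 -> i0 (sub) RAW r6
  cy1 -> i1 (blt) no-port BR/BR
  cy2 -> i2,i3 (bne and) pair
  cy3 -> i4 (add) RAW r7
  cy4 -> i5,i6 (mul or) pair
  cy5 -> i7,i8 (add xor) pair
  cy6 -> i9 (beq) tail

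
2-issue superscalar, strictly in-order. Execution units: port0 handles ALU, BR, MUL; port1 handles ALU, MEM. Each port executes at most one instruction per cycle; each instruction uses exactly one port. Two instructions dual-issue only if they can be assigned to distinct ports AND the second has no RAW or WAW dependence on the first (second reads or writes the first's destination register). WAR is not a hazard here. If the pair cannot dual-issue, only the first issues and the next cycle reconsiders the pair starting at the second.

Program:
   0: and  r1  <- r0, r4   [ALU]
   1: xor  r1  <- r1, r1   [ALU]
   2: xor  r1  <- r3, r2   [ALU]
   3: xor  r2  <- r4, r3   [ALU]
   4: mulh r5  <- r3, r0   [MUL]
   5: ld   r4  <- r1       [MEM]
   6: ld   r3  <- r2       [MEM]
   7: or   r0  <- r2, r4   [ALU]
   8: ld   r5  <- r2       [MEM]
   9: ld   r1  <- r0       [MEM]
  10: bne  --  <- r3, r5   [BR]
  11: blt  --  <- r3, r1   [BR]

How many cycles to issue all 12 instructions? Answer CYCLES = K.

CYCLES = 8

t=0 i0:and.ALU ; RAW+WAW r1
t=1 i1:xor.ALU ; WAW r1
t=2 i2,i3:xor.ALU+xor.ALU ; dual
t=3 i4,i5:mulh.MUL+ld.MEM ; dual
t=4 i6,i7:ld.MEM+or.ALU ; dual
t=5 i8:ld.MEM ; no-port MEM/MEM
t=6 i9,i10:ld.MEM+bne.BR ; dual
t=7 i11:blt.BR ; tail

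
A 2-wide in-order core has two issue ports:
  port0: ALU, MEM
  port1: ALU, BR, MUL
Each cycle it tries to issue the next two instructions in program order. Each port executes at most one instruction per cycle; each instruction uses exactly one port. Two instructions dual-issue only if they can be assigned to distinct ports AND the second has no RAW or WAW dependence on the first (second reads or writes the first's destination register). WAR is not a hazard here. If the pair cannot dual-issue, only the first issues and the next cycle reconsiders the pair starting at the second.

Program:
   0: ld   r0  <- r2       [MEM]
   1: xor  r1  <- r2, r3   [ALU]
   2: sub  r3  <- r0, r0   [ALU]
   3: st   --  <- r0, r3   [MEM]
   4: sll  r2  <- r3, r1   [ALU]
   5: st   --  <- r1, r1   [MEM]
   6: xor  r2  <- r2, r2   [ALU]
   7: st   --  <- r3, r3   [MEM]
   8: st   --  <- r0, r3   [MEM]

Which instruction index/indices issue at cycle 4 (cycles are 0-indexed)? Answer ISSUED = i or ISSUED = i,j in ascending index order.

ISSUED = 7

c0: i0+i1 ld.MEM+xor.ALU  2-wide
c1: i2 sub.ALU  RAW r3
c2: i3+i4 st.MEM+sll.ALU  2-wide
c3: i5+i6 st.MEM+xor.ALU  2-wide
c4: i7 st.MEM  no-port MEM/MEM
c5: i8 st.MEM  tail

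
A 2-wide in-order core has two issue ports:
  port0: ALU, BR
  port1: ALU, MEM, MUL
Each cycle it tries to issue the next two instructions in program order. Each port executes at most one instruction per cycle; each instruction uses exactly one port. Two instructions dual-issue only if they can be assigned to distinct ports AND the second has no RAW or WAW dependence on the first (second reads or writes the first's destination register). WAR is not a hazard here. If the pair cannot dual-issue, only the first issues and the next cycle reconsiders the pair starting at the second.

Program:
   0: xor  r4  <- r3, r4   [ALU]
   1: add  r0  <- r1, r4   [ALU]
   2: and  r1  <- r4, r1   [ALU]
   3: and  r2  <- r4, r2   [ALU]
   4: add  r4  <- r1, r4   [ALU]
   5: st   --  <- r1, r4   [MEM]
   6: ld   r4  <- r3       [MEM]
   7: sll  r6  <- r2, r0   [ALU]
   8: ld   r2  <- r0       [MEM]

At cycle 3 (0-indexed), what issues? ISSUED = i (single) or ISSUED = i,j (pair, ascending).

t=0 i0:xor ; RAW r4
t=1 i1+i2:add+and ; dual
t=2 i3+i4:and+add ; dual
t=3 i5:st ; no-port MEM/MEM
t=4 i6+i7:ld+sll ; dual
t=5 i8:ld ; tail

ISSUED = 5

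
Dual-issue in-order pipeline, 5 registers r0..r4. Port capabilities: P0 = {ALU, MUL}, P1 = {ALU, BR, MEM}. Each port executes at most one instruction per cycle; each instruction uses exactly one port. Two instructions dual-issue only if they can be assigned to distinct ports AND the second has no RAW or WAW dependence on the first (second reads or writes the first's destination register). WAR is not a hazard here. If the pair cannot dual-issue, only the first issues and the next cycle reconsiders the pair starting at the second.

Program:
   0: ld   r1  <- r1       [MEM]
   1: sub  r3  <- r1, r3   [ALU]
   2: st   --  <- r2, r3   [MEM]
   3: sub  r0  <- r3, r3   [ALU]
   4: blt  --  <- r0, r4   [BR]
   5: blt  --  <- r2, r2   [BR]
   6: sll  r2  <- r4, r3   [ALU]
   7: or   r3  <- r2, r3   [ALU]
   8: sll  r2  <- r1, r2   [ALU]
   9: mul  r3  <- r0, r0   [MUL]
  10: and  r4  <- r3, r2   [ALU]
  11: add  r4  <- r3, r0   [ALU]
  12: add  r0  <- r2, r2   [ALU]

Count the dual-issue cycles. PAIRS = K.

t=0 i0:ld ; RAW r1
t=1 i1:sub ; RAW r3
t=2 i2&i3:st sub ; 2-wide
t=3 i4:blt ; no-port BR/BR
t=4 i5&i6:blt sll ; 2-wide
t=5 i7&i8:or sll ; 2-wide
t=6 i9:mul ; RAW r3
t=7 i10:and ; WAW r4
t=8 i11&i12:add add ; 2-wide

PAIRS = 4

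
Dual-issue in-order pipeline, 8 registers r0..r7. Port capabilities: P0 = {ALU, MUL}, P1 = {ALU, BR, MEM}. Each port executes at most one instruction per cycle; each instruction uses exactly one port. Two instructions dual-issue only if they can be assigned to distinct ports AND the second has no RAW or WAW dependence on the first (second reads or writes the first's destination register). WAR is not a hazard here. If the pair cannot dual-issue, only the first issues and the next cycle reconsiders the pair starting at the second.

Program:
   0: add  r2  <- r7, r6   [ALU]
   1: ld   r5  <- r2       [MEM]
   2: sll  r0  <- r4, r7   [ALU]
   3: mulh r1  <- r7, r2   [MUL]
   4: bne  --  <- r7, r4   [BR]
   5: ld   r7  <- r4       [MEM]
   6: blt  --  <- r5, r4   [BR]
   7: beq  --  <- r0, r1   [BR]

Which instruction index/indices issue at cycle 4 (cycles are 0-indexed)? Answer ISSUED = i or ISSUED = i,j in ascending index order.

ISSUED = 6

  cy0 -> i0 (add) RAW r2
  cy1 -> i1/i2 (ld+sll) pair
  cy2 -> i3/i4 (mulh+bne) pair
  cy3 -> i5 (ld) no-port MEM/BR
  cy4 -> i6 (blt) no-port BR/BR
  cy5 -> i7 (beq) tail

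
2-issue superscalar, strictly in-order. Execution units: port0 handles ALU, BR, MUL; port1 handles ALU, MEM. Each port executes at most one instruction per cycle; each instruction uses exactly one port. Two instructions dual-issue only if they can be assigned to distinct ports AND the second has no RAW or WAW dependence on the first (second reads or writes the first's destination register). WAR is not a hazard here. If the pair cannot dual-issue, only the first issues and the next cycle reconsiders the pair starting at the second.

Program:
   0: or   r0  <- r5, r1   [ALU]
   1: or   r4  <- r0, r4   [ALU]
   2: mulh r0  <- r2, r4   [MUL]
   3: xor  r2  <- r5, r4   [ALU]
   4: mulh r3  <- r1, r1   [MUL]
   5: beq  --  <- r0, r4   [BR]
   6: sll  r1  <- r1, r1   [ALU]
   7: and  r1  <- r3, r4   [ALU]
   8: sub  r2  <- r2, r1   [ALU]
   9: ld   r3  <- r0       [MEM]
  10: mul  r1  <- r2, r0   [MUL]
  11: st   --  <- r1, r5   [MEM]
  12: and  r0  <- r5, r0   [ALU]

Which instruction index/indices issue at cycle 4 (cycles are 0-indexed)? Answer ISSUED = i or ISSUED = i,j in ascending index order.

c0: i0 or  RAW r0
c1: i1 or  RAW r4
c2: i2&i3 mulh xor  2-wide
c3: i4 mulh  no-port MUL/BR
c4: i5&i6 beq sll  2-wide
c5: i7 and  RAW r1
c6: i8&i9 sub ld  2-wide
c7: i10 mul  RAW r1
c8: i11&i12 st and  2-wide

ISSUED = 5,6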